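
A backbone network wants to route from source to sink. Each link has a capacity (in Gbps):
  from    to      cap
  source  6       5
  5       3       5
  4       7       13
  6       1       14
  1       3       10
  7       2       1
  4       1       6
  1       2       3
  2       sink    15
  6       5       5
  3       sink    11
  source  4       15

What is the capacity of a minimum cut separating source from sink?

Max flow = 12 (via 4 augmenting paths).
In the residual at optimum, the set reachable from source is {4, 7, source}.
Cut edges: source->6 (cap 5), 4->1 (cap 6), 7->2 (cap 1). Sum = 12.

12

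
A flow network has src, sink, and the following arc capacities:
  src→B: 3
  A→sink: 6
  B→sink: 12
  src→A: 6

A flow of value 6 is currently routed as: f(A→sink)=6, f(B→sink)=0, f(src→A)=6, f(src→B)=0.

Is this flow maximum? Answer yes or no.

No

Residual path src→B→sink has bottleneck 3 > 0.
Pushing 3 along it raises the flow to 9, so the given flow is not maximum.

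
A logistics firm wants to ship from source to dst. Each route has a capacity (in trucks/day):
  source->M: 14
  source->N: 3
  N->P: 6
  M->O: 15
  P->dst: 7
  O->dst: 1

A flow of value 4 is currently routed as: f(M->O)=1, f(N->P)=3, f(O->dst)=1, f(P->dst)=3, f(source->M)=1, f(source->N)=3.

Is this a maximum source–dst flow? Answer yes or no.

Residual reachable from source: {M, O, source}; dst is not reachable.
Saturated cut: source->N, O->dst with total capacity 4 = current flow value. Flow is maximum.

Yes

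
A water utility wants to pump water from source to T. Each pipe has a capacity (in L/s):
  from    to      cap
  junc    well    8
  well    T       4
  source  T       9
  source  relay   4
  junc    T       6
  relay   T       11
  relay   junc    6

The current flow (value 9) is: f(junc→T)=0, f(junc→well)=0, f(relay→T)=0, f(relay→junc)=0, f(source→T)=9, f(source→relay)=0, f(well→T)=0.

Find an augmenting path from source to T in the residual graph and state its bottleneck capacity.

source→relay→T, bottleneck 4

Residual along source→relay→T: source→relay: 4, relay→T: 11.
Bottleneck = min = 4.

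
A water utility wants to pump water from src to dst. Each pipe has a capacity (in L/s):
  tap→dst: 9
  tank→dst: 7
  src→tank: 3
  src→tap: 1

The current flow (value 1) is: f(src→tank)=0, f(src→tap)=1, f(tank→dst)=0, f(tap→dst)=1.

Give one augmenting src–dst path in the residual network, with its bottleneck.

Residual along src→tank→dst: src→tank: 3, tank→dst: 7.
Bottleneck = min = 3.

src→tank→dst, bottleneck 3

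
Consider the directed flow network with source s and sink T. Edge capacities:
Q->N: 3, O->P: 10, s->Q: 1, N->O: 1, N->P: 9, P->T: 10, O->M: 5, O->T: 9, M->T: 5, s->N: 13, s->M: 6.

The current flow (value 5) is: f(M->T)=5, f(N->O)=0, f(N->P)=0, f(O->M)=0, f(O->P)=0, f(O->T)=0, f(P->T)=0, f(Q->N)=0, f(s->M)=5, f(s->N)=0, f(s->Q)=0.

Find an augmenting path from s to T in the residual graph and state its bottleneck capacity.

Residual along s->N->O->T: s->N: 13, N->O: 1, O->T: 9.
Bottleneck = min = 1.

s->N->O->T, bottleneck 1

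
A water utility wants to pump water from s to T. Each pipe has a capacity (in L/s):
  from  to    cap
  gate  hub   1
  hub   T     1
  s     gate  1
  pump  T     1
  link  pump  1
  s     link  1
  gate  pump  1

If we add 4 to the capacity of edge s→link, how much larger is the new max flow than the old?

0

Original max flow = 2.
Even with extra capacity on s→link, another cut of capacity 2 remains binding.
New max flow = 2. Increase = 0.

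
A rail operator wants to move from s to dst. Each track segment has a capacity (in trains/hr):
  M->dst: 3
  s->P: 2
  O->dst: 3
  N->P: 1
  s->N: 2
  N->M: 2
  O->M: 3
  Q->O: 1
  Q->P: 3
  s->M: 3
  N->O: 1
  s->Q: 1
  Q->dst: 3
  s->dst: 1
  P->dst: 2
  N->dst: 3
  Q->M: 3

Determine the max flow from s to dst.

Augment s->dst: bottleneck 1. Total 1.
Augment s->N->dst: bottleneck 2. Total 3.
Augment s->Q->dst: bottleneck 1. Total 4.
Augment s->P->dst: bottleneck 2. Total 6.
Augment s->M->dst: bottleneck 3. Total 9.
No augmenting path remains in the residual graph.

9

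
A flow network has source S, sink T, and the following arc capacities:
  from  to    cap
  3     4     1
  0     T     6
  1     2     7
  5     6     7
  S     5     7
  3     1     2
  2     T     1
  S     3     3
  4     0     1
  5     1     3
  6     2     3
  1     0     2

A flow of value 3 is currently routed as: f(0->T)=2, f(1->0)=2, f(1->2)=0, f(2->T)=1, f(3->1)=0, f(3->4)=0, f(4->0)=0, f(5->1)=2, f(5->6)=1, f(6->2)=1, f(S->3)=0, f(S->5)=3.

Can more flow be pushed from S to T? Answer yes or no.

Residual path S->3->4->0->T has bottleneck 1 > 0.
Pushing 1 along it raises the flow to 4, so the given flow is not maximum.

Yes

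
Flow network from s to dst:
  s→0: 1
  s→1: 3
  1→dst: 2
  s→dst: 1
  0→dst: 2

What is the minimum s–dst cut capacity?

Max flow = 4 (via 3 augmenting paths).
In the residual at optimum, the set reachable from s is {1, s}.
Cut edges: s→0 (cap 1), s→dst (cap 1), 1→dst (cap 2). Sum = 4.

4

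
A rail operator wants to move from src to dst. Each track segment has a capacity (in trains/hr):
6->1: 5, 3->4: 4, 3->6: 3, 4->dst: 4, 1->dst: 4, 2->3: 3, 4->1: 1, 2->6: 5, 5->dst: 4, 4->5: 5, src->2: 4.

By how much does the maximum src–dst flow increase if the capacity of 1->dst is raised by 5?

0

Original max flow = 4.
Edge 1->dst does not cross the min cut (source side {src}), so extra capacity there cannot help.
New max flow = 4. Increase = 0.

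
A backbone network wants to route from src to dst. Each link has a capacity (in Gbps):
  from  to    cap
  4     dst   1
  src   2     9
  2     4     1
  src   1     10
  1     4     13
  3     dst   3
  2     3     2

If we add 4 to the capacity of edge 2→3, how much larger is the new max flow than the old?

1

Original max flow = 3.
After raising cap(2→3), augmenting paths through that edge carry 1 more unit.
New max flow = 4. Increase = 1.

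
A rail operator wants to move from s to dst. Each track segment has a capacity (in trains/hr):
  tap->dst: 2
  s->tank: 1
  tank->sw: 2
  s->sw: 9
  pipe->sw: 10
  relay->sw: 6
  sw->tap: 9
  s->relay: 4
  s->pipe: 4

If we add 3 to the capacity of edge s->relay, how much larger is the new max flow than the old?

0

Original max flow = 2.
Edge s->relay does not cross the min cut (source side {pipe, relay, s, sw, tank, tap}), so extra capacity there cannot help.
New max flow = 2. Increase = 0.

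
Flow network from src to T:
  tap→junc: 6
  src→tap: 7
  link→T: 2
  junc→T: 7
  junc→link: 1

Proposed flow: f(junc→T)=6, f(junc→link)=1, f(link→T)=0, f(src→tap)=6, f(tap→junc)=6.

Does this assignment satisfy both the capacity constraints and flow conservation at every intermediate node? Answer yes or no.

Conservation fails at junc: inflow 6 ≠ outflow 7.

No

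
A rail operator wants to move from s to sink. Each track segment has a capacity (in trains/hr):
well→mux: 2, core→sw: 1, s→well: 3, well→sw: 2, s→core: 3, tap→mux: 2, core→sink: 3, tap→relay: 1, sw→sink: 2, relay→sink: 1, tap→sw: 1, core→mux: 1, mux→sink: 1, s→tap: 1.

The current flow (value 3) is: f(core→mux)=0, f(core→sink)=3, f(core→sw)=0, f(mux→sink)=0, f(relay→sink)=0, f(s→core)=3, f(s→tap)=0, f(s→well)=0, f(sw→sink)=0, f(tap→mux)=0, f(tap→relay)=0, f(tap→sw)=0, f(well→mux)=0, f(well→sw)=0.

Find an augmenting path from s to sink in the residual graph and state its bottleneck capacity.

Residual along s→well→sw→sink: s→well: 3, well→sw: 2, sw→sink: 2.
Bottleneck = min = 2.

s→well→sw→sink, bottleneck 2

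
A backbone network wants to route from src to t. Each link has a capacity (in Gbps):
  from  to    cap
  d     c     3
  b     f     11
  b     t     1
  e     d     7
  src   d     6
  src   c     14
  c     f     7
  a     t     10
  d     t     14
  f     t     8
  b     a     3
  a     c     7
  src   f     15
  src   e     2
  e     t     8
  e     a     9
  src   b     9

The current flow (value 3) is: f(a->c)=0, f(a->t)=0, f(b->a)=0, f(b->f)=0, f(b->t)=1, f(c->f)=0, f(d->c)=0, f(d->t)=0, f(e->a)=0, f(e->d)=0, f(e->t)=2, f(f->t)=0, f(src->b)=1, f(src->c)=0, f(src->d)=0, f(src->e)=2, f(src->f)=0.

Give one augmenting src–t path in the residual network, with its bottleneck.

src->d->t, bottleneck 6

Residual along src->d->t: src->d: 6, d->t: 14.
Bottleneck = min = 6.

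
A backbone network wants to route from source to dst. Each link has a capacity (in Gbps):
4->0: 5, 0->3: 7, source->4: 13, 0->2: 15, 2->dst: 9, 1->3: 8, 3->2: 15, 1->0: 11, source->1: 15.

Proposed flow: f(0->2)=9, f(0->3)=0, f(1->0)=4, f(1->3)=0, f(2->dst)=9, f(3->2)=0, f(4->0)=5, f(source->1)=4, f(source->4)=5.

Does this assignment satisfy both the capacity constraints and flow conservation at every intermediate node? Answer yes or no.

Yes

Every edge has 0 ≤ f(e) ≤ cap(e).
At each intermediate node, inflow equals outflow.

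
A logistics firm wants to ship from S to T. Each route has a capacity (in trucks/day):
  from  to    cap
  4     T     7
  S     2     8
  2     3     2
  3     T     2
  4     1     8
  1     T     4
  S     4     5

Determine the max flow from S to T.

Augment S->4->T: bottleneck 5. Total 5.
Augment S->2->3->T: bottleneck 2. Total 7.
No augmenting path remains in the residual graph.

7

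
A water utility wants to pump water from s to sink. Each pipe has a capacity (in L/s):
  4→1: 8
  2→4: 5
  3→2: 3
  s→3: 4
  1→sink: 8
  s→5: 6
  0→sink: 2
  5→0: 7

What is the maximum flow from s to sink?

Augment s→5→0→sink: bottleneck 2. Total 2.
Augment s→3→2→4→1→sink: bottleneck 3. Total 5.
No augmenting path remains in the residual graph.

5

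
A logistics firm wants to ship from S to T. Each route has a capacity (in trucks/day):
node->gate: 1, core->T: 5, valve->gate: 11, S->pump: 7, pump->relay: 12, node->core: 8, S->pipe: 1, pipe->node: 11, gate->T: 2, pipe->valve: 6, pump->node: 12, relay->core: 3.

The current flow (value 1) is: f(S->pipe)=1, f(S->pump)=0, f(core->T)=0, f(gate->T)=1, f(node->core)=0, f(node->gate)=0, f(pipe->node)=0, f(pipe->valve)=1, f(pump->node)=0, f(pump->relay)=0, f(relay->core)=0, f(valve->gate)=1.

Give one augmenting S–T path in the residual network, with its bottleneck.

Residual along S->pump->node->gate->T: S->pump: 7, pump->node: 12, node->gate: 1, gate->T: 1.
Bottleneck = min = 1.

S->pump->node->gate->T, bottleneck 1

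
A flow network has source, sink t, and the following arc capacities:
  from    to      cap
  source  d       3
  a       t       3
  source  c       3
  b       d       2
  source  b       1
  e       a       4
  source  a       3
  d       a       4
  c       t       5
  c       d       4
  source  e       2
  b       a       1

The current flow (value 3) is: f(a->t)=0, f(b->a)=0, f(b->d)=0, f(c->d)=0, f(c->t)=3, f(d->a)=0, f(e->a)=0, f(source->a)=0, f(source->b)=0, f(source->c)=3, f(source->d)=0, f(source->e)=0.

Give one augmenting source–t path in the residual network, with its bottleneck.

Residual along source->a->t: source->a: 3, a->t: 3.
Bottleneck = min = 3.

source->a->t, bottleneck 3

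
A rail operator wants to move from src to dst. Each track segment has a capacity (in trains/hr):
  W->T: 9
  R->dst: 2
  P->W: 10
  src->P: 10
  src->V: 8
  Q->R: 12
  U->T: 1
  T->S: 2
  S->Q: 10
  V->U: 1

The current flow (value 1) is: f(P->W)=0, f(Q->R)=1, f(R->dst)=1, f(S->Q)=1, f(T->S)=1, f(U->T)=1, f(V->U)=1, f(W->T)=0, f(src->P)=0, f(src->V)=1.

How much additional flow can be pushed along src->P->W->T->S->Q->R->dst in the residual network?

1

Residual capacities along the path: src->P: 10, P->W: 10, W->T: 9, T->S: 1, S->Q: 9, Q->R: 11, R->dst: 1.
Minimum is 1.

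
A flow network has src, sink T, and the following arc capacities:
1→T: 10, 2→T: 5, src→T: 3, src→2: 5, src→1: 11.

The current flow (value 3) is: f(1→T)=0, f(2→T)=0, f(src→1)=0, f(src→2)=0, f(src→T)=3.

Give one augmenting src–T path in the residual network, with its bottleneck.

src→1→T, bottleneck 10

Residual along src→1→T: src→1: 11, 1→T: 10.
Bottleneck = min = 10.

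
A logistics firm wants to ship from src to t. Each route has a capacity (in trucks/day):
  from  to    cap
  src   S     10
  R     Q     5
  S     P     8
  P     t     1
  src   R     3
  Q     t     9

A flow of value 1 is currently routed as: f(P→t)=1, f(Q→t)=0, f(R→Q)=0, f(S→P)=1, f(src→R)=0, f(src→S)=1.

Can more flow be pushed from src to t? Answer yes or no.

Residual path src→R→Q→t has bottleneck 3 > 0.
Pushing 3 along it raises the flow to 4, so the given flow is not maximum.

Yes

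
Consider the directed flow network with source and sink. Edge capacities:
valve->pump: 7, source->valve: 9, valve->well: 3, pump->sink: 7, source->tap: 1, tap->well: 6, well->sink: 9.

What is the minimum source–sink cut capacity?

10

Max flow = 10 (via 3 augmenting paths).
In the residual at optimum, the set reachable from source is {source}.
Cut edges: source->valve (cap 9), source->tap (cap 1). Sum = 10.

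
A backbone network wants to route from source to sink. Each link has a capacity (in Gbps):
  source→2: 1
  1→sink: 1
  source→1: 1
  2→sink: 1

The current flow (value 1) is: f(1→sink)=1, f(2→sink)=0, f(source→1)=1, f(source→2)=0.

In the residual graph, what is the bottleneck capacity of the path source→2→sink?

Residual capacities along the path: source→2: 1, 2→sink: 1.
Minimum is 1.

1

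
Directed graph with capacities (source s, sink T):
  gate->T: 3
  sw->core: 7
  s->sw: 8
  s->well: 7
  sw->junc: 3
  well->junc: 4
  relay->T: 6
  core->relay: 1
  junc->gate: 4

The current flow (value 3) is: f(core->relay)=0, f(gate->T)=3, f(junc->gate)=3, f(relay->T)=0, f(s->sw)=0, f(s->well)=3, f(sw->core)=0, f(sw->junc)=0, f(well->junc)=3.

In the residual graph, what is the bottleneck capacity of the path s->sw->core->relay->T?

1

Residual capacities along the path: s->sw: 8, sw->core: 7, core->relay: 1, relay->T: 6.
Minimum is 1.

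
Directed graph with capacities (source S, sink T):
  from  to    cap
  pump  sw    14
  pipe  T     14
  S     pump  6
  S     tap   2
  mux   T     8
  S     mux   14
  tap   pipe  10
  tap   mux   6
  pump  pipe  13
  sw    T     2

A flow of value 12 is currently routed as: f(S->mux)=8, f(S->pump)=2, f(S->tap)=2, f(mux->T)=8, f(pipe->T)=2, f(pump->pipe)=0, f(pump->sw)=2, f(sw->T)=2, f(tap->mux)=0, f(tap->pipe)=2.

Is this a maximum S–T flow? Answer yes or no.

Residual path S->pump->pipe->T has bottleneck 4 > 0.
Pushing 4 along it raises the flow to 16, so the given flow is not maximum.

No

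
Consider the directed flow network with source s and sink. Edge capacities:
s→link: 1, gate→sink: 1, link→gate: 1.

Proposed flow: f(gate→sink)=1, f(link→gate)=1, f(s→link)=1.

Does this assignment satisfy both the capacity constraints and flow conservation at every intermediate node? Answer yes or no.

Every edge has 0 ≤ f(e) ≤ cap(e).
At each intermediate node, inflow equals outflow.

Yes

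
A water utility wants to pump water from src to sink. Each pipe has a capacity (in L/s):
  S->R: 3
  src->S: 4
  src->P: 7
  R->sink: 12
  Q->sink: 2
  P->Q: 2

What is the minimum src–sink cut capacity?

5

Max flow = 5 (via 2 augmenting paths).
In the residual at optimum, the set reachable from src is {P, S, src}.
Cut edges: S->R (cap 3), P->Q (cap 2). Sum = 5.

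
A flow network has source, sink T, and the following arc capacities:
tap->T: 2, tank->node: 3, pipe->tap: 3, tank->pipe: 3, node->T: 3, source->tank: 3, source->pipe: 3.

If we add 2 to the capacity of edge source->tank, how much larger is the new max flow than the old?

0

Original max flow = 5.
Even with extra capacity on source->tank, another cut of capacity 5 remains binding.
New max flow = 5. Increase = 0.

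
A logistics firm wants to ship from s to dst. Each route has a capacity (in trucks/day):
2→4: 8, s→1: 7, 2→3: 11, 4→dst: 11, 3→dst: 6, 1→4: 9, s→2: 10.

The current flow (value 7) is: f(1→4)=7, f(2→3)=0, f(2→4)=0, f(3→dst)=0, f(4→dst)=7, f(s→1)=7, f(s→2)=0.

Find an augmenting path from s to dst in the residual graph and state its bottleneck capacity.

s→2→4→dst, bottleneck 4

Residual along s→2→4→dst: s→2: 10, 2→4: 8, 4→dst: 4.
Bottleneck = min = 4.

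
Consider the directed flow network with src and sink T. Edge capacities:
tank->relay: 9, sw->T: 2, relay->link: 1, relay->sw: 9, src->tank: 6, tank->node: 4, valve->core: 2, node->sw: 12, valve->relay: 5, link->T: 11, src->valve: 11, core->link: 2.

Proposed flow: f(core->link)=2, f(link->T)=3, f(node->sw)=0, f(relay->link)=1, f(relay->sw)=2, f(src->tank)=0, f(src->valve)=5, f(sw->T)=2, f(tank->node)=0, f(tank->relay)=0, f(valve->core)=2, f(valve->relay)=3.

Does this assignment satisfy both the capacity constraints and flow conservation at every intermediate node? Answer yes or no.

Yes

Every edge has 0 ≤ f(e) ≤ cap(e).
At each intermediate node, inflow equals outflow.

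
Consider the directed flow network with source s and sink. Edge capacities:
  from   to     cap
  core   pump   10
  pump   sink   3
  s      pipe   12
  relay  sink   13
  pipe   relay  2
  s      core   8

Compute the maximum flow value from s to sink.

Augment s→core→pump→sink: bottleneck 3. Total 3.
Augment s→pipe→relay→sink: bottleneck 2. Total 5.
No augmenting path remains in the residual graph.

5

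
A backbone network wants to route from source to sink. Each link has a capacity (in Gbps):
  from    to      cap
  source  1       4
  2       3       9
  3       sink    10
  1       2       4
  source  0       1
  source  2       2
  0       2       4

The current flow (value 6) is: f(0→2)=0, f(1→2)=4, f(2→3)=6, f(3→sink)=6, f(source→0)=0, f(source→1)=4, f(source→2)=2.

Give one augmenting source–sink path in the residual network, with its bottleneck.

source→0→2→3→sink, bottleneck 1

Residual along source→0→2→3→sink: source→0: 1, 0→2: 4, 2→3: 3, 3→sink: 4.
Bottleneck = min = 1.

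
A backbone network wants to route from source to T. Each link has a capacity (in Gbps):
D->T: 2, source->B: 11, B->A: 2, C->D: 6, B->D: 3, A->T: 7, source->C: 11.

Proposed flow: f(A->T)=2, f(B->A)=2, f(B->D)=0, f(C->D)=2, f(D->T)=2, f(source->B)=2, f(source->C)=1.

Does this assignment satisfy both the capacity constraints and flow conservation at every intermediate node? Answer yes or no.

Conservation fails at C: inflow 1 ≠ outflow 2.

No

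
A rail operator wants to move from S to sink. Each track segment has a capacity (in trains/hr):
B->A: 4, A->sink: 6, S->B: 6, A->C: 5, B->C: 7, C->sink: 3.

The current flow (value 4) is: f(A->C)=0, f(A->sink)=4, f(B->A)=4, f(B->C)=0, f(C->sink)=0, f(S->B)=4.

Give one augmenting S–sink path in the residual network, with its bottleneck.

S->B->C->sink, bottleneck 2

Residual along S->B->C->sink: S->B: 2, B->C: 7, C->sink: 3.
Bottleneck = min = 2.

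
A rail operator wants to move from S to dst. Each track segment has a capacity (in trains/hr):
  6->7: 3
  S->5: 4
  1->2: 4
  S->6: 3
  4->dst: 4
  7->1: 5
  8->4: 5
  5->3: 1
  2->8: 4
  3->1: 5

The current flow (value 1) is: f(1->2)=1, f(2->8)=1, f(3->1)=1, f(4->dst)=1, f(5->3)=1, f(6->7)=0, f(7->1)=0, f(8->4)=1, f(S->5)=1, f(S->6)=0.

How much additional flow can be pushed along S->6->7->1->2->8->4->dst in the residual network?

3

Residual capacities along the path: S->6: 3, 6->7: 3, 7->1: 5, 1->2: 3, 2->8: 3, 8->4: 4, 4->dst: 3.
Minimum is 3.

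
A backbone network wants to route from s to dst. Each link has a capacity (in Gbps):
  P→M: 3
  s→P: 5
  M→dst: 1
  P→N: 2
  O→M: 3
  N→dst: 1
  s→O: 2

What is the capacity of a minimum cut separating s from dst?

2

Max flow = 2 (via 2 augmenting paths).
In the residual at optimum, the set reachable from s is {M, N, O, P, s}.
Cut edges: N→dst (cap 1), M→dst (cap 1). Sum = 2.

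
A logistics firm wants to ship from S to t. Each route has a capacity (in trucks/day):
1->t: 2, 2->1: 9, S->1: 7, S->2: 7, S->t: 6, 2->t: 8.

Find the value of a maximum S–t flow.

15

Augment S->t: bottleneck 6. Total 6.
Augment S->2->t: bottleneck 7. Total 13.
Augment S->1->t: bottleneck 2. Total 15.
No augmenting path remains in the residual graph.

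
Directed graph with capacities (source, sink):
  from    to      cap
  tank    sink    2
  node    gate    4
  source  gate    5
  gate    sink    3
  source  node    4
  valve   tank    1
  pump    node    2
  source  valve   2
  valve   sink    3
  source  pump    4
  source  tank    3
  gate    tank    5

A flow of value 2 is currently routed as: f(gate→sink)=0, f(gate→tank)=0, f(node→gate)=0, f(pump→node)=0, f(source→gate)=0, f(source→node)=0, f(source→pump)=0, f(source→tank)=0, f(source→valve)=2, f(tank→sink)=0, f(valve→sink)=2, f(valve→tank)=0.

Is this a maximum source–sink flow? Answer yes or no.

Residual path source→gate→sink has bottleneck 3 > 0.
Pushing 3 along it raises the flow to 5, so the given flow is not maximum.

No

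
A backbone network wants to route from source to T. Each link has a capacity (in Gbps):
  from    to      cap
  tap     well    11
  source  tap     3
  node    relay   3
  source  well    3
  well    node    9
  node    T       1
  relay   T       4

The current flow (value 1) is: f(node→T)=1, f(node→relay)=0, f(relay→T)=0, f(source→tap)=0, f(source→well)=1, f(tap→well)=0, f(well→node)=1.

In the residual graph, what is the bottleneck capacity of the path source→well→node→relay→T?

Residual capacities along the path: source→well: 2, well→node: 8, node→relay: 3, relay→T: 4.
Minimum is 2.

2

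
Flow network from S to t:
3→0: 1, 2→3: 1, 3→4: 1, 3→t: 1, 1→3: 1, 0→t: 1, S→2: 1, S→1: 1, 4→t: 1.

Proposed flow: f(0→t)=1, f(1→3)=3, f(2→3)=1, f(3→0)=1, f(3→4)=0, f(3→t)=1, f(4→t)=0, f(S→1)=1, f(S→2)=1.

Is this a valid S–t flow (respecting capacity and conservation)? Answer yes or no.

No

Capacity violated on 1→3: flow 3 > capacity 1.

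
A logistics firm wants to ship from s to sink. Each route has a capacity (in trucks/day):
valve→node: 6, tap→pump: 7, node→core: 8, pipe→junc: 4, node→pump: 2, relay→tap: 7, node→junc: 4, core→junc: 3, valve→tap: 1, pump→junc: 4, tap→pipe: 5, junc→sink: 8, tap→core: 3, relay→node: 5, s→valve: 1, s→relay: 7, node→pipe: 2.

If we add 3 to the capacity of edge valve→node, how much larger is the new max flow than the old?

0

Original max flow = 8.
Edge valve→node does not cross the min cut (source side {s}), so extra capacity there cannot help.
New max flow = 8. Increase = 0.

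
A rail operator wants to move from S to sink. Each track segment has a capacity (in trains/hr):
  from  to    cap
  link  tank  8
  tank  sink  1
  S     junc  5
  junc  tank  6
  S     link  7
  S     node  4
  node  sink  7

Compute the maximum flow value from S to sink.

Augment S->node->sink: bottleneck 4. Total 4.
Augment S->junc->tank->sink: bottleneck 1. Total 5.
No augmenting path remains in the residual graph.

5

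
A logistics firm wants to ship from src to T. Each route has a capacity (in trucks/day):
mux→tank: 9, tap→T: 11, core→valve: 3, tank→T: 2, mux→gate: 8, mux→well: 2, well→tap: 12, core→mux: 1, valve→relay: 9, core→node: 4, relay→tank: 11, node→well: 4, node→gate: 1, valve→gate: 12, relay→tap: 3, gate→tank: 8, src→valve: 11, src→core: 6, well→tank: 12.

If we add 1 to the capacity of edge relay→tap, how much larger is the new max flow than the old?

Original max flow = 10.
After raising cap(relay→tap), augmenting paths through that edge carry 1 more unit.
New max flow = 11. Increase = 1.

1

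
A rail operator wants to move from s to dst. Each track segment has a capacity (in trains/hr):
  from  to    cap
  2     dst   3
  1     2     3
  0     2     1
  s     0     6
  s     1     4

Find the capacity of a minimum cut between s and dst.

3

Max flow = 3 (via 1 augmenting path).
In the residual at optimum, the set reachable from s is {0, 1, 2, s}.
Cut edges: 2->dst (cap 3). Sum = 3.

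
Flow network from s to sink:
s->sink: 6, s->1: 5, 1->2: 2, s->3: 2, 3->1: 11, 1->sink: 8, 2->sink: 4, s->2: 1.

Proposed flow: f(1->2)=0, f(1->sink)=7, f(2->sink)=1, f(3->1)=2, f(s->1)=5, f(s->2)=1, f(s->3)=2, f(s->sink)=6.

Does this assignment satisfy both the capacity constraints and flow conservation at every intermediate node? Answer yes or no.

Yes

Every edge has 0 ≤ f(e) ≤ cap(e).
At each intermediate node, inflow equals outflow.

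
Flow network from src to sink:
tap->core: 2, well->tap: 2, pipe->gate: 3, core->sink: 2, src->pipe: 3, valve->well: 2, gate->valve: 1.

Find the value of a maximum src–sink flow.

1

Augment src->pipe->gate->valve->well->tap->core->sink: bottleneck 1. Total 1.
No augmenting path remains in the residual graph.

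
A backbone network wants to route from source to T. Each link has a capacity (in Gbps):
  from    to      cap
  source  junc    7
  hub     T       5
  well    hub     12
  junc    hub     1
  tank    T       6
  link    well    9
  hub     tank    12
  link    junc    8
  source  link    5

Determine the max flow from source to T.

6

Augment source->junc->hub->T: bottleneck 1. Total 1.
Augment source->link->well->hub->T: bottleneck 4. Total 5.
Augment source->link->well->hub->tank->T: bottleneck 1. Total 6.
No augmenting path remains in the residual graph.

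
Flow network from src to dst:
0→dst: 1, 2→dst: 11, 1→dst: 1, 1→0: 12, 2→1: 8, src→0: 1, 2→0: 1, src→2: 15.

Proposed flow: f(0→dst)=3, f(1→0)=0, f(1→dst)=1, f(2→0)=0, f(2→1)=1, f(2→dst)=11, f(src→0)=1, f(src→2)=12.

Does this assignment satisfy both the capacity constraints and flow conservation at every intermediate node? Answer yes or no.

No

Capacity violated on 0→dst: flow 3 > capacity 1.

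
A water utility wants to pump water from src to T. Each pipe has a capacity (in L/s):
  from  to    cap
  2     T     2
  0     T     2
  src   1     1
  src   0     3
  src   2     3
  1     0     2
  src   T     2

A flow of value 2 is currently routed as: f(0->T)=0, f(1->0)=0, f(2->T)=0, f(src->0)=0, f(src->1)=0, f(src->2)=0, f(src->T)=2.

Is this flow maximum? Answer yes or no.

No

Residual path src->0->T has bottleneck 2 > 0.
Pushing 2 along it raises the flow to 4, so the given flow is not maximum.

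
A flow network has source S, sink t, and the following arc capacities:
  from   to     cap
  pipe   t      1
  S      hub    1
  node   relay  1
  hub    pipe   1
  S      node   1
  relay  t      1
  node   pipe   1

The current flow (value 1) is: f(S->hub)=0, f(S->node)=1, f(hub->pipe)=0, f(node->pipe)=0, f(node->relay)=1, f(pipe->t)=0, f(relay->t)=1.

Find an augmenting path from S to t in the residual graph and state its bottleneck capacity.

Residual along S->hub->pipe->t: S->hub: 1, hub->pipe: 1, pipe->t: 1.
Bottleneck = min = 1.

S->hub->pipe->t, bottleneck 1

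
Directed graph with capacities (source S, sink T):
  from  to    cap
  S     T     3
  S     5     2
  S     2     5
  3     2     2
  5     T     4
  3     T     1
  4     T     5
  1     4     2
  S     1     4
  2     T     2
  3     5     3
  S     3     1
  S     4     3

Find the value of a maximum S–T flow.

Augment S->T: bottleneck 3. Total 3.
Augment S->3->T: bottleneck 1. Total 4.
Augment S->5->T: bottleneck 2. Total 6.
Augment S->2->T: bottleneck 2. Total 8.
Augment S->4->T: bottleneck 3. Total 11.
Augment S->1->4->T: bottleneck 2. Total 13.
No augmenting path remains in the residual graph.

13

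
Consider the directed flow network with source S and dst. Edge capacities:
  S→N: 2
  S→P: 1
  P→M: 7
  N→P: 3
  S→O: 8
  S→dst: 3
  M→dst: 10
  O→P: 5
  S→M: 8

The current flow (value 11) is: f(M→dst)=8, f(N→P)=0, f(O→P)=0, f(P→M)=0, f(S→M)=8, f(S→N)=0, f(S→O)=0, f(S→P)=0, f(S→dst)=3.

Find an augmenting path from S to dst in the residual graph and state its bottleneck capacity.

S→P→M→dst, bottleneck 1

Residual along S→P→M→dst: S→P: 1, P→M: 7, M→dst: 2.
Bottleneck = min = 1.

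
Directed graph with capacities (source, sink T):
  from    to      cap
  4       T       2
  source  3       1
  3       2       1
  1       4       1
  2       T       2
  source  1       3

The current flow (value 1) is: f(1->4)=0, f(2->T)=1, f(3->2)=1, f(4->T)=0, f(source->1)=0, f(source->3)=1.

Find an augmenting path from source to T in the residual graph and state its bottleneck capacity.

Residual along source->1->4->T: source->1: 3, 1->4: 1, 4->T: 2.
Bottleneck = min = 1.

source->1->4->T, bottleneck 1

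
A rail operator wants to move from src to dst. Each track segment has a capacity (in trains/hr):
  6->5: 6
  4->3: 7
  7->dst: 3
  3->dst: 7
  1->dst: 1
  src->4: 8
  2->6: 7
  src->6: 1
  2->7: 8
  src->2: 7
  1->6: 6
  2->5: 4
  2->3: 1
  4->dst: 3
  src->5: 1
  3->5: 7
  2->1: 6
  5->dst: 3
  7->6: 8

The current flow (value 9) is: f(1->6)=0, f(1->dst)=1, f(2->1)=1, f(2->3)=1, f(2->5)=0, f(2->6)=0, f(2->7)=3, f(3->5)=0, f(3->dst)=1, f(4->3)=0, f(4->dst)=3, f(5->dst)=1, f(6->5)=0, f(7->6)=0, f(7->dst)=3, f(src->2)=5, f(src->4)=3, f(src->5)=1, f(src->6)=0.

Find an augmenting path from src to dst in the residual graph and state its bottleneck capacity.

Residual along src->2->5->dst: src->2: 2, 2->5: 4, 5->dst: 2.
Bottleneck = min = 2.

src->2->5->dst, bottleneck 2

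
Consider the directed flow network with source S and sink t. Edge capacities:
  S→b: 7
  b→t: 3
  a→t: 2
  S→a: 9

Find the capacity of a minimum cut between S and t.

Max flow = 5 (via 2 augmenting paths).
In the residual at optimum, the set reachable from S is {S, a, b}.
Cut edges: a→t (cap 2), b→t (cap 3). Sum = 5.

5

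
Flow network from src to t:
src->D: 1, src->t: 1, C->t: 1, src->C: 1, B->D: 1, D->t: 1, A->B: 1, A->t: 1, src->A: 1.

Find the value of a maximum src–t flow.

4

Augment src->t: bottleneck 1. Total 1.
Augment src->C->t: bottleneck 1. Total 2.
Augment src->A->t: bottleneck 1. Total 3.
Augment src->D->t: bottleneck 1. Total 4.
No augmenting path remains in the residual graph.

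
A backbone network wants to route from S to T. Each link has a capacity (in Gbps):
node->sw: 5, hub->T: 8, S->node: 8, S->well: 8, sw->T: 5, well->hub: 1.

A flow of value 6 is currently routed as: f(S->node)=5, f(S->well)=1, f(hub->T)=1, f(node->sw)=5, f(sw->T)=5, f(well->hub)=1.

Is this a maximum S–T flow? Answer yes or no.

Residual reachable from S: {S, node, well}; T is not reachable.
Saturated cut: node->sw, well->hub with total capacity 6 = current flow value. Flow is maximum.

Yes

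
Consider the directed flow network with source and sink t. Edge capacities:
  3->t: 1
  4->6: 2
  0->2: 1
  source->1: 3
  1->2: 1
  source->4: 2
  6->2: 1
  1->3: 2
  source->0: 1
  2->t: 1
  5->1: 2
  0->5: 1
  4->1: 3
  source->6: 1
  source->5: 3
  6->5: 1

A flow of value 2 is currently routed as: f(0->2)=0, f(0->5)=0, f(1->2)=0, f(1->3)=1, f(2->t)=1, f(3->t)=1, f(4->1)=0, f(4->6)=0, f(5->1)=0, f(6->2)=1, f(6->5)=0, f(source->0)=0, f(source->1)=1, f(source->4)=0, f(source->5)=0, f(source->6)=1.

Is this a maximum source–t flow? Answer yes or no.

Residual reachable from source: {0, 1, 2, 3, 4, 5, 6, source}; t is not reachable.
Saturated cut: 3->t, 2->t with total capacity 2 = current flow value. Flow is maximum.

Yes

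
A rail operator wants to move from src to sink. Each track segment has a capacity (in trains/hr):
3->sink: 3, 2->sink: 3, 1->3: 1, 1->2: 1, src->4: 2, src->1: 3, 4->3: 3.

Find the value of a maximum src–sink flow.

Augment src->4->3->sink: bottleneck 2. Total 2.
Augment src->1->3->sink: bottleneck 1. Total 3.
Augment src->1->2->sink: bottleneck 1. Total 4.
No augmenting path remains in the residual graph.

4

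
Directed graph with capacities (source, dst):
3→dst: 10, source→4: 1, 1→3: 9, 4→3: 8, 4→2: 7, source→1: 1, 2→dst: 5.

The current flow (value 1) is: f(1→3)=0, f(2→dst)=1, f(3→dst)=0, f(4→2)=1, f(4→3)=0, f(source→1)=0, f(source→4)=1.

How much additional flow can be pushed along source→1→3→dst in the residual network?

1

Residual capacities along the path: source→1: 1, 1→3: 9, 3→dst: 10.
Minimum is 1.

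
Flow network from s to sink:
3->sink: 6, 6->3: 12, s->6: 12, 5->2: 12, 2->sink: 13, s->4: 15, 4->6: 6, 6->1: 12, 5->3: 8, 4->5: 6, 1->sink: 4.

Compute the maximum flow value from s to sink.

16

Augment s->6->3->sink: bottleneck 6. Total 6.
Augment s->6->1->sink: bottleneck 4. Total 10.
Augment s->4->5->2->sink: bottleneck 6. Total 16.
No augmenting path remains in the residual graph.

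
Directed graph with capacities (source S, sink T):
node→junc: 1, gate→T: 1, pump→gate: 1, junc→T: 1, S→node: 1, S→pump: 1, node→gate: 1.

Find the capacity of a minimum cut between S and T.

Max flow = 2 (via 2 augmenting paths).
In the residual at optimum, the set reachable from S is {S}.
Cut edges: S→node (cap 1), S→pump (cap 1). Sum = 2.

2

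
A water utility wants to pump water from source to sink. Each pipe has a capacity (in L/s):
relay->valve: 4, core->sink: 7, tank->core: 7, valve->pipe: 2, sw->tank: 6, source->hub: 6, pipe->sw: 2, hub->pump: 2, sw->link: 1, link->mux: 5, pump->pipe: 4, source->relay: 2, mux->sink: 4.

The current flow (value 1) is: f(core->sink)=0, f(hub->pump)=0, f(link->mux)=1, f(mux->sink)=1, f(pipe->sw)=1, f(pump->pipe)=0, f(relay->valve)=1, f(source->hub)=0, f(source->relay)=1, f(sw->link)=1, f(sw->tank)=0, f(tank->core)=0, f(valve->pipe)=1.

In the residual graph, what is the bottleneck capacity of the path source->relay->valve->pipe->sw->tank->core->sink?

1

Residual capacities along the path: source->relay: 1, relay->valve: 3, valve->pipe: 1, pipe->sw: 1, sw->tank: 6, tank->core: 7, core->sink: 7.
Minimum is 1.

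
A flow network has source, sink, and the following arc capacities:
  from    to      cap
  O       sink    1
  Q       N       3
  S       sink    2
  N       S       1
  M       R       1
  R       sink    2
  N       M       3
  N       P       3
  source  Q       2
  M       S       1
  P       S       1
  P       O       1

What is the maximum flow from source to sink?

Augment source->Q->N->S->sink: bottleneck 1. Total 1.
Augment source->Q->N->P->O->sink: bottleneck 1. Total 2.
No augmenting path remains in the residual graph.

2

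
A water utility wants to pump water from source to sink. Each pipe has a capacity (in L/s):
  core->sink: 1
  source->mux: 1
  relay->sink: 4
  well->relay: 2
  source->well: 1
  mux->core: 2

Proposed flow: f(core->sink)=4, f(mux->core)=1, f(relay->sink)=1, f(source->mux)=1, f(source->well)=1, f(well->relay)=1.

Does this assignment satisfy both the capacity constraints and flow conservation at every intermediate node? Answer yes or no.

Capacity violated on core->sink: flow 4 > capacity 1.

No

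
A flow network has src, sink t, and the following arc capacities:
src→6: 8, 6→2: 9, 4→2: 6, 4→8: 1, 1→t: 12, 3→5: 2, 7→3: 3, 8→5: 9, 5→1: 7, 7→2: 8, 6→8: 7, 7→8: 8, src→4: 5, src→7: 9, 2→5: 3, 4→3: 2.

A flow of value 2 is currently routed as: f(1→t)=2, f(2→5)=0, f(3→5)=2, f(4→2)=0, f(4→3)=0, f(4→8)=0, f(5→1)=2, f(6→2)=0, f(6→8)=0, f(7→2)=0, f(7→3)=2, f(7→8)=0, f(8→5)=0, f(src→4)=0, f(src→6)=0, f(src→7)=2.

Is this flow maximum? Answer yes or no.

Residual path src→7→2→5→1→t has bottleneck 3 > 0.
Pushing 3 along it raises the flow to 5, so the given flow is not maximum.

No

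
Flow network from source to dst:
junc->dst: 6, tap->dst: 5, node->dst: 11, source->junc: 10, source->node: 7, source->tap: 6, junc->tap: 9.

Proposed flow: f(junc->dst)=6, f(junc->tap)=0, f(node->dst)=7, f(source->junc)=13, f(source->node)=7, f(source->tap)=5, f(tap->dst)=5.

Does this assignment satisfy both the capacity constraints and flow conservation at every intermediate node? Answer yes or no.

No

Capacity violated on source->junc: flow 13 > capacity 10.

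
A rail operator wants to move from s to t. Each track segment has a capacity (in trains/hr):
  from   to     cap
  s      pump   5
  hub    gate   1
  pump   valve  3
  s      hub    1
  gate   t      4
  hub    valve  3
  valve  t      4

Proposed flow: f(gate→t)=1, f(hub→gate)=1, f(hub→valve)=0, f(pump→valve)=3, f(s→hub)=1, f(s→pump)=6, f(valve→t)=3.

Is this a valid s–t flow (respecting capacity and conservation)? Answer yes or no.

Capacity violated on s→pump: flow 6 > capacity 5.

No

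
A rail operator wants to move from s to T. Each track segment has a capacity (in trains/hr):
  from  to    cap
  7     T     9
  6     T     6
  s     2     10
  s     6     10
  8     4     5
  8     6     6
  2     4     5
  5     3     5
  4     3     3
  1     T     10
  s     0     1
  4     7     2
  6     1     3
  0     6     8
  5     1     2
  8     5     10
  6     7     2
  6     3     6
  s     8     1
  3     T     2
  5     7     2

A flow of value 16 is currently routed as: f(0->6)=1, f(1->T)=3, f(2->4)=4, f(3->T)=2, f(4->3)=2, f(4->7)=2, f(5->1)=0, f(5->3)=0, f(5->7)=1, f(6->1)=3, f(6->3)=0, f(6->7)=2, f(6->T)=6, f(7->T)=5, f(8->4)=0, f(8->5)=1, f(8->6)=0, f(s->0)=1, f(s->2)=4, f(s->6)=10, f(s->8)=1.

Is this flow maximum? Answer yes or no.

Yes

Residual reachable from s: {2, 3, 4, s}; T is not reachable.
Saturated cut: s->8, s->0, s->6, 4->7, 3->T with total capacity 16 = current flow value. Flow is maximum.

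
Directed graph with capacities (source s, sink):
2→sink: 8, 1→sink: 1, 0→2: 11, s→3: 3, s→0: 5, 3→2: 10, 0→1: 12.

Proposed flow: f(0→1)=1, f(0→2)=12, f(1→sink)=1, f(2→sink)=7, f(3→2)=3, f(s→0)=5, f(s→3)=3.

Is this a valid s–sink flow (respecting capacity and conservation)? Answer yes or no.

No

Capacity violated on 0→2: flow 12 > capacity 11.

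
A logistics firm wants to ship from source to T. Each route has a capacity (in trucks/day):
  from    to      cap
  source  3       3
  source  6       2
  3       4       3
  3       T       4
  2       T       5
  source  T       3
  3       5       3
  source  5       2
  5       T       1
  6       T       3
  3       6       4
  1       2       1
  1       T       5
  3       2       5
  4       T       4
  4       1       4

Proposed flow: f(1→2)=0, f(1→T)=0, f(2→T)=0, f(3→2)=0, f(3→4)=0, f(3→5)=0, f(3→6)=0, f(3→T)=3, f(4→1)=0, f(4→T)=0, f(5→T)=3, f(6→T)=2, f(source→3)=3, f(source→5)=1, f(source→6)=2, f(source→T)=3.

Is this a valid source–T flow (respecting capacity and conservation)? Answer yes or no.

No

Capacity violated on 5→T: flow 3 > capacity 1.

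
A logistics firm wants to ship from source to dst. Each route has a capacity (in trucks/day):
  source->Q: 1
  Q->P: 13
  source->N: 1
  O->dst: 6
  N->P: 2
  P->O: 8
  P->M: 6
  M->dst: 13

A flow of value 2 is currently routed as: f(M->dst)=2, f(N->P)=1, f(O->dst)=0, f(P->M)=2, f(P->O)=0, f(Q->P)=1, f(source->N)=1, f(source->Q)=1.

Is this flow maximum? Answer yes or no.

Yes

Residual reachable from source: {source}; dst is not reachable.
Saturated cut: source->N, source->Q with total capacity 2 = current flow value. Flow is maximum.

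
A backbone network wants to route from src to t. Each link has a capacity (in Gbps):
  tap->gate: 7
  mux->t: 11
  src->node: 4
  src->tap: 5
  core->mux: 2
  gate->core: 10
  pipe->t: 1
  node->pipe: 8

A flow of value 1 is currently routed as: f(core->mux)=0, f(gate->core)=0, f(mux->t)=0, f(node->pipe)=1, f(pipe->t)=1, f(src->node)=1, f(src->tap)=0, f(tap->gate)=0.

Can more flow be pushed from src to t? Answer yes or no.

Yes

Residual path src->tap->gate->core->mux->t has bottleneck 2 > 0.
Pushing 2 along it raises the flow to 3, so the given flow is not maximum.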